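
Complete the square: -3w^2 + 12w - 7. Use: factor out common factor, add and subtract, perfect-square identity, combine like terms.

-3(w - 2)^2 + 5

-3w^2 + 12w - 7
= -3(w^2 - 4w) - 7    [factor out -3 from the w-terms]
= -3(w^2 - 4w + 4 - 4) - 7    [add and subtract 4 inside the bracket]
= -3(w - 2)^2 + 12 - 7    [perfect-square identity]
= -3(w - 2)^2 + 5    [combine constants]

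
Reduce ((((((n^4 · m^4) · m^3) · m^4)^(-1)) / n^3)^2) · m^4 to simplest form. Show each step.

m^(-18)·n^(-14)

((((((n^4 · m^4) · m^3) · m^4)^(-1)) / n^3)^2) · m^4
= ((((((n^4 · m^4) · m^3) · m^4)^(-1))^2) / ((n^3)^2)) · m^4    [power of a quotient]
= (((((n^4 · m^4) · m^3) · m^4)^(-2)) / ((n^3)^2)) · m^4    [power of a power]
= (((((n^4 · m^4) · m^3)^(-2)) · ((m^4)^(-2))) / ((n^3)^2)) · m^4    [power of a product]
= (((((n^4 · m^4)^(-2)) · ((m^3)^(-2))) · ((m^4)^(-2))) / ((n^3)^2)) · m^4    [power of a product]
= ((((((n^4)^(-2)) · ((m^4)^(-2))) · ((m^3)^(-2))) · ((m^4)^(-2))) / ((n^3)^2)) · m^4    [power of a product]
= ((((n^(-8) · ((m^4)^(-2))) · ((m^3)^(-2))) · ((m^4)^(-2))) / ((n^3)^2)) · m^4    [power of a power]
= ((((n^(-8) · m^(-8)) · ((m^3)^(-2))) · ((m^4)^(-2))) / ((n^3)^2)) · m^4    [power of a power]
= ((((n^(-8) · m^(-8)) · m^(-6)) · ((m^4)^(-2))) / ((n^3)^2)) · m^4    [power of a power]
= ((((n^(-8) · m^(-8)) · m^(-6)) · m^(-8)) / ((n^3)^2)) · m^4    [power of a power]
= ((((n^(-8) · m^(-8)) · m^(-6)) · m^(-8)) / n^6) · m^4    [power of a power]
= m^(-18)·n^(-14)    [quotient of powers; product of powers]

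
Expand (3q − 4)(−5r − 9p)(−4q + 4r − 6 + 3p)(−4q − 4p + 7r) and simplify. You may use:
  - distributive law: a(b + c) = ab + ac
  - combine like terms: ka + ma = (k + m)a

(3q − 4)(−5r − 9p)(−4q + 4r − 6 + 3p)(−4q − 4p + 7r)
= (−15qr − 27pq + 20r + 36p)(−4q + 4r − 6 + 3p)(−4q − 4p + 7r)    [distributive law]
= (60q²r − 60qr² + 90qr − 45pqr + 108pq² − 108pqr + 162pq − 81p²q − 80qr + 80r² − 120r + 60pr − 144pq + 144pr − 216p + 108p²)(−4q − 4p + 7r)    [distributive law]
= (60q²r − 60qr² + 10qr − 153pqr + 108pq² + 18pq − 81p²q + 80r² − 120r + 204pr − 216p + 108p²)(−4q − 4p + 7r)    [combine like terms]
= −240q³r − 240pq²r + 420q²r² + 240q²r² + 240pqr² − 420qr³ − 40q²r − 40pqr + 70qr² + 612pq²r + 612p²qr − 1071pqr² − 432pq³ − 432p²q² + 756pq²r − 72pq² − 72p²q + 126pqr + 324p²q² + 324p³q − 567p²qr − 320qr² − 320pr² + 560r³ + 480qr + 480pr − 840r² − 816pqr − 816p²r + 1428pr² + 864pq + 864p² − 1512pr − 432p²q − 432p³ + 756p²r    [distributive law]
= −240q³r + 1128pq²r + 660q²r² − 831pqr² − 420qr³ − 40q²r − 730pqr − 250qr² + 45p²qr − 432pq³ − 108p²q² − 72pq² − 504p²q + 324p³q + 1108pr² + 560r³ + 480qr − 1032pr − 840r² − 60p²r + 864pq + 864p² − 432p³    [combine like terms]

−240q³r + 1128pq²r + 660q²r² − 831pqr² − 420qr³ − 40q²r − 730pqr − 250qr² + 45p²qr − 432pq³ − 108p²q² − 72pq² − 504p²q + 324p³q + 1108pr² + 560r³ + 480qr − 1032pr − 840r² − 60p²r + 864pq + 864p² − 432p³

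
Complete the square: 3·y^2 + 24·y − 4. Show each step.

3·y^2 + 24·y − 4
= 3(y^2 + 8·y) − 4    [factor out 3 from the y-terms]
= 3(y^2 + 8·y + 16 − 16) − 4    [add and subtract 16 inside the bracket]
= 3(y + 4)^2 − 48 − 4    [perfect-square identity]
= 3(y + 4)^2 − 52    [combine constants]

3(y + 4)^2 − 52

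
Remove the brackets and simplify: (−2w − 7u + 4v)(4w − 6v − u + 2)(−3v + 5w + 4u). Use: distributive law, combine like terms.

164vw² − 40w³ − 162uw² − 204v²w + 380uvw − 69u²w + 52vw − 20w² − 86uw − 210uv² + 131u²v + 28u³ + 74uv − 56u² + 72v³ − 24v²

(−2w − 7u + 4v)(4w − 6v − u + 2)(−3v + 5w + 4u)
= (−8w² + 12vw + 2uw − 4w − 28uw + 42uv + 7u² − 14u + 16vw − 24v² − 4uv + 8v)(−3v + 5w + 4u)    [distributive law]
= (−8w² + 28vw − 26uw − 4w + 38uv + 7u² − 14u − 24v² + 8v)(−3v + 5w + 4u)    [combine like terms]
= 24vw² − 40w³ − 32uw² − 84v²w + 140vw² + 112uvw + 78uvw − 130uw² − 104u²w + 12vw − 20w² − 16uw − 114uv² + 190uvw + 152u²v − 21u²v + 35u²w + 28u³ + 42uv − 70uw − 56u² + 72v³ − 120v²w − 96uv² − 24v² + 40vw + 32uv    [distributive law]
= 164vw² − 40w³ − 162uw² − 204v²w + 380uvw − 69u²w + 52vw − 20w² − 86uw − 210uv² + 131u²v + 28u³ + 74uv − 56u² + 72v³ − 24v²    [combine like terms]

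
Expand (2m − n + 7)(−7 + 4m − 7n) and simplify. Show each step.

14m + 8m^2 − 18mn − 42n + 7n^2 − 49

(2m − n + 7)(−7 + 4m − 7n)
= −14m + 8m^2 − 14mn + 7n − 4mn + 7n^2 − 49 + 28m − 49n    [distributive law]
= 14m + 8m^2 − 18mn − 42n + 7n^2 − 49    [combine like terms]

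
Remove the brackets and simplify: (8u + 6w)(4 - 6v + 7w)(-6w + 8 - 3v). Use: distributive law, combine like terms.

(8u + 6w)(4 - 6v + 7w)(-6w + 8 - 3v)
= (32u - 48uv + 56uw + 24w - 36vw + 42w^2)(-6w + 8 - 3v)    [distributive law]
= -192uw + 256u - 96uv + 288uvw - 384uv + 144uv^2 - 336uw^2 + 448uw - 168uvw - 144w^2 + 192w - 72vw + 216vw^2 - 288vw + 108v^2w - 252w^3 + 336w^2 - 126vw^2    [distributive law]
= 256uw + 256u - 480uv + 120uvw + 144uv^2 - 336uw^2 + 192w^2 + 192w - 360vw + 90vw^2 + 108v^2w - 252w^3    [combine like terms]

256uw + 256u - 480uv + 120uvw + 144uv^2 - 336uw^2 + 192w^2 + 192w - 360vw + 90vw^2 + 108v^2w - 252w^3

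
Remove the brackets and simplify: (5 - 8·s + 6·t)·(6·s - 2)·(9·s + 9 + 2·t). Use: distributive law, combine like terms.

-18·s^2 + 324·s + 308·s·t - 90 - 128·t - 432·s^3 + 228·s^2·t + 72·s·t^2 - 24·t^2

(5 - 8·s + 6·t)·(6·s - 2)·(9·s + 9 + 2·t)
= (30·s - 10 - 48·s^2 + 16·s + 36·s·t - 12·t)·(9·s + 9 + 2·t)    [distributive law]
= (46·s - 10 - 48·s^2 + 36·s·t - 12·t)·(9·s + 9 + 2·t)    [combine like terms]
= 414·s^2 + 414·s + 92·s·t - 90·s - 90 - 20·t - 432·s^3 - 432·s^2 - 96·s^2·t + 324·s^2·t + 324·s·t + 72·s·t^2 - 108·s·t - 108·t - 24·t^2    [distributive law]
= -18·s^2 + 324·s + 308·s·t - 90 - 128·t - 432·s^3 + 228·s^2·t + 72·s·t^2 - 24·t^2    [combine like terms]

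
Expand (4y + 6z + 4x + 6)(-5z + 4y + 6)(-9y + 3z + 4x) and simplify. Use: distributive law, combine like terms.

12y^2z + 282yz^2 + 244xyz - 144y^3 - 80xy^2 - 432y^2 + 90yz - 24xy - 90z^3 - 180xz^2 + 18z^2 + 96xz - 80x^2z + 64x^2y + 96x^2 - 324y + 108z + 144x

(4y + 6z + 4x + 6)(-5z + 4y + 6)(-9y + 3z + 4x)
= (-20yz + 16y^2 + 24y - 30z^2 + 24yz + 36z - 20xz + 16xy + 24x - 30z + 24y + 36)(-9y + 3z + 4x)    [distributive law]
= (4yz + 16y^2 + 48y - 30z^2 + 6z - 20xz + 16xy + 24x + 36)(-9y + 3z + 4x)    [combine like terms]
= -36y^2z + 12yz^2 + 16xyz - 144y^3 + 48y^2z + 64xy^2 - 432y^2 + 144yz + 192xy + 270yz^2 - 90z^3 - 120xz^2 - 54yz + 18z^2 + 24xz + 180xyz - 60xz^2 - 80x^2z - 144xy^2 + 48xyz + 64x^2y - 216xy + 72xz + 96x^2 - 324y + 108z + 144x    [distributive law]
= 12y^2z + 282yz^2 + 244xyz - 144y^3 - 80xy^2 - 432y^2 + 90yz - 24xy - 90z^3 - 180xz^2 + 18z^2 + 96xz - 80x^2z + 64x^2y + 96x^2 - 324y + 108z + 144x    [combine like terms]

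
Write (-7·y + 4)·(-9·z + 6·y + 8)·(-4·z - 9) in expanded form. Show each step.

-252·y·z^2 - 439·y·z + 168·y^2·z + 378·y^2 + 288·y + 144·z^2 + 196·z - 288

(-7·y + 4)·(-9·z + 6·y + 8)·(-4·z - 9)
= (63·y·z - 42·y^2 - 56·y - 36·z + 24·y + 32)·(-4·z - 9)    [distributive law]
= (63·y·z - 42·y^2 - 32·y - 36·z + 32)·(-4·z - 9)    [combine like terms]
= -252·y·z^2 - 567·y·z + 168·y^2·z + 378·y^2 + 128·y·z + 288·y + 144·z^2 + 324·z - 128·z - 288    [distributive law]
= -252·y·z^2 - 439·y·z + 168·y^2·z + 378·y^2 + 288·y + 144·z^2 + 196·z - 288    [combine like terms]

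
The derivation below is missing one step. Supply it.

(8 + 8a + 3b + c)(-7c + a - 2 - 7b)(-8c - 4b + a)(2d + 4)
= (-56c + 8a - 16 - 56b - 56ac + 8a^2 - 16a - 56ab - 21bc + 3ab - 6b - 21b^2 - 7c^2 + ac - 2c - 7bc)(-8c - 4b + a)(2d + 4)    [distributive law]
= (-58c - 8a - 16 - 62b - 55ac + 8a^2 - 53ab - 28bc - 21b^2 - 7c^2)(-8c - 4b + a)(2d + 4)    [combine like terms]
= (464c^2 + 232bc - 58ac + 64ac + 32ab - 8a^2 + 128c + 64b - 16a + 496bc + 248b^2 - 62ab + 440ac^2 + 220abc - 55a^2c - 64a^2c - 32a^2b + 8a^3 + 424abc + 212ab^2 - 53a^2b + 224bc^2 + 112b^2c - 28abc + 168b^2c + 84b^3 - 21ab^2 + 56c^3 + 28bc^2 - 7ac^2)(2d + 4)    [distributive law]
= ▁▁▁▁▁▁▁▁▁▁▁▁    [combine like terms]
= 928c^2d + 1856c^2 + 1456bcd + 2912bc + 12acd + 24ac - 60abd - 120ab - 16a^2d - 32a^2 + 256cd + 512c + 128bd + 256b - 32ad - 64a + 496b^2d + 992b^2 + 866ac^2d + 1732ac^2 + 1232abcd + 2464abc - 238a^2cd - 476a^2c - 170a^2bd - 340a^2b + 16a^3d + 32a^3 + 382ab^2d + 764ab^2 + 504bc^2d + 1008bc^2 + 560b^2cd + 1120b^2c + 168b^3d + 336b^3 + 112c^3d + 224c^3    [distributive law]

After combine like terms, the bracketed line is:

(464c^2 + 728bc + 6ac - 30ab - 8a^2 + 128c + 64b - 16a + 248b^2 + 433ac^2 + 616abc - 119a^2c - 85a^2b + 8a^3 + 191ab^2 + 252bc^2 + 280b^2c + 84b^3 + 56c^3)(2d + 4)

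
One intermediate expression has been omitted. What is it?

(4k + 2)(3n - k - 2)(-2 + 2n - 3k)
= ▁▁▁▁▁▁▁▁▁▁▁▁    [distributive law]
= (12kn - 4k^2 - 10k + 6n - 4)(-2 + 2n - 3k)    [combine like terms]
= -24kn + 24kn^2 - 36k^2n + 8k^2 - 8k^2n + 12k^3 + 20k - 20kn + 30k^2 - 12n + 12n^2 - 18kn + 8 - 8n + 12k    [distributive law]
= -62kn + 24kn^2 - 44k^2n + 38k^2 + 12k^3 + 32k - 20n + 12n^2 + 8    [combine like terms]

Applying distributive law to the line above:

(12kn - 4k^2 - 8k + 6n - 2k - 4)(-2 + 2n - 3k)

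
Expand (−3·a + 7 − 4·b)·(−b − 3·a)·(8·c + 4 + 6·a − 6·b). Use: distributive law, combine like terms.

120·a·b·c + 144·a·b + 36·a^2·b − 66·a·b^2 + 72·a^2·c − 90·a^2 + 54·a^3 − 56·b·c − 28·b + 58·b^2 − 168·a·c − 84·a + 32·b^2·c − 24·b^3

(−3·a + 7 − 4·b)·(−b − 3·a)·(8·c + 4 + 6·a − 6·b)
= (3·a·b + 9·a^2 − 7·b − 21·a + 4·b^2 + 12·a·b)·(8·c + 4 + 6·a − 6·b)    [distributive law]
= (15·a·b + 9·a^2 − 7·b − 21·a + 4·b^2)·(8·c + 4 + 6·a − 6·b)    [combine like terms]
= 120·a·b·c + 60·a·b + 90·a^2·b − 90·a·b^2 + 72·a^2·c + 36·a^2 + 54·a^3 − 54·a^2·b − 56·b·c − 28·b − 42·a·b + 42·b^2 − 168·a·c − 84·a − 126·a^2 + 126·a·b + 32·b^2·c + 16·b^2 + 24·a·b^2 − 24·b^3    [distributive law]
= 120·a·b·c + 144·a·b + 36·a^2·b − 66·a·b^2 + 72·a^2·c − 90·a^2 + 54·a^3 − 56·b·c − 28·b + 58·b^2 − 168·a·c − 84·a + 32·b^2·c − 24·b^3    [combine like terms]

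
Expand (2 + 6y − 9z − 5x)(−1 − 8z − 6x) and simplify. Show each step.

−2 − 7z − 7x − 6y − 48yz − 36xy + 72z² + 94xz + 30x²

(2 + 6y − 9z − 5x)(−1 − 8z − 6x)
= −2 − 16z − 12x − 6y − 48yz − 36xy + 9z + 72z² + 54xz + 5x + 40xz + 30x²    [distributive law]
= −2 − 7z − 7x − 6y − 48yz − 36xy + 72z² + 94xz + 30x²    [combine like terms]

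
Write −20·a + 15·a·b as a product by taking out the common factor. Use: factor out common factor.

5·a(−4 + 3·b)

−20·a + 15·a·b
= 5(−4·a + 3·a·b)    [factor out 5]
= 5·a(−4 + 3·b)    [factor out a]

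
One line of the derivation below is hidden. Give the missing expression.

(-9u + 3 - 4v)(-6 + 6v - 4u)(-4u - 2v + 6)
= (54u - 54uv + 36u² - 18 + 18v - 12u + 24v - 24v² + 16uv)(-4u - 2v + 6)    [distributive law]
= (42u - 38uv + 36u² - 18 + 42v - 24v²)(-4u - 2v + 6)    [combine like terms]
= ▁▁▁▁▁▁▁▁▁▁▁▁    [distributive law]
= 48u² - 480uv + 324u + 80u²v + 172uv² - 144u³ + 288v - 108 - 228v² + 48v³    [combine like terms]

By distributive law:

-168u² - 84uv + 252u + 152u²v + 76uv² - 228uv - 144u³ - 72u²v + 216u² + 72u + 36v - 108 - 168uv - 84v² + 252v + 96uv² + 48v³ - 144v²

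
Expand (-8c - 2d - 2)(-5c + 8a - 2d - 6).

40c^2 - 64ac + 26cd + 58c - 16ad + 4d^2 + 16d - 16a + 12

(-8c - 2d - 2)(-5c + 8a - 2d - 6)
= 40c^2 - 64ac + 16cd + 48c + 10cd - 16ad + 4d^2 + 12d + 10c - 16a + 4d + 12    [distributive law]
= 40c^2 - 64ac + 26cd + 58c - 16ad + 4d^2 + 16d - 16a + 12    [combine like terms]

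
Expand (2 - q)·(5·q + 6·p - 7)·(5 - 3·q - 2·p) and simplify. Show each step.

(2 - q)·(5·q + 6·p - 7)·(5 - 3·q - 2·p)
= (10·q + 12·p - 14 - 5·q^2 - 6·p·q + 7·q)·(5 - 3·q - 2·p)    [distributive law]
= (17·q + 12·p - 14 - 5·q^2 - 6·p·q)·(5 - 3·q - 2·p)    [combine like terms]
= 85·q - 51·q^2 - 34·p·q + 60·p - 36·p·q - 24·p^2 - 70 + 42·q + 28·p - 25·q^2 + 15·q^3 + 10·p·q^2 - 30·p·q + 18·p·q^2 + 12·p^2·q    [distributive law]
= 127·q - 76·q^2 - 100·p·q + 88·p - 24·p^2 - 70 + 15·q^3 + 28·p·q^2 + 12·p^2·q    [combine like terms]

127·q - 76·q^2 - 100·p·q + 88·p - 24·p^2 - 70 + 15·q^3 + 28·p·q^2 + 12·p^2·q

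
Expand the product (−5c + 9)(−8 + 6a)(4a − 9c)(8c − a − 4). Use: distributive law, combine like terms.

−3328ac² + 2534a²c − 1648ac − 2880c³ + 6624c² − 1230a²c² + 120a³c + 2160ac³ − 576a² + 1152a − 2592c − 216a³

(−5c + 9)(−8 + 6a)(4a − 9c)(8c − a − 4)
= (40c − 30ac − 72 + 54a)(4a − 9c)(8c − a − 4)    [distributive law]
= (160ac − 360c² − 120a²c + 270ac² − 288a + 648c + 216a² − 486ac)(8c − a − 4)    [distributive law]
= (−326ac − 360c² − 120a²c + 270ac² − 288a + 648c + 216a²)(8c − a − 4)    [combine like terms]
= −2608ac² + 326a²c + 1304ac − 2880c³ + 360ac² + 1440c² − 960a²c² + 120a³c + 480a²c + 2160ac³ − 270a²c² − 1080ac² − 2304ac + 288a² + 1152a + 5184c² − 648ac − 2592c + 1728a²c − 216a³ − 864a²    [distributive law]
= −3328ac² + 2534a²c − 1648ac − 2880c³ + 6624c² − 1230a²c² + 120a³c + 2160ac³ − 576a² + 1152a − 2592c − 216a³    [combine like terms]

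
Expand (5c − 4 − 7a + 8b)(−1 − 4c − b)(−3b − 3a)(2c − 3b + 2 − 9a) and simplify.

(5c − 4 − 7a + 8b)(−1 − 4c − b)(−3b − 3a)(2c − 3b + 2 − 9a)
= (−5c − 20c^2 − 5bc + 4 + 16c + 4b + 7a + 28ac + 7ab − 8b − 32bc − 8b^2)(−3b − 3a)(2c − 3b + 2 − 9a)    [distributive law]
= (11c − 20c^2 − 37bc + 4 − 4b + 7a + 28ac + 7ab − 8b^2)(−3b − 3a)(2c − 3b + 2 − 9a)    [combine like terms]
= (−33bc − 33ac + 60bc^2 + 60ac^2 + 111b^2c + 111abc − 12b − 12a + 12b^2 + 12ab − 21ab − 21a^2 − 84abc − 84a^2c − 21ab^2 − 21a^2b + 24b^3 + 24ab^2)(2c − 3b + 2 − 9a)    [distributive law]
= (−33bc − 33ac + 60bc^2 + 60ac^2 + 111b^2c + 27abc − 12b − 12a + 12b^2 − 9ab − 21a^2 − 84a^2c + 3ab^2 − 21a^2b + 24b^3)(2c − 3b + 2 − 9a)    [combine like terms]
= −66bc^2 + 99b^2c − 66bc + 297abc − 66ac^2 + 99abc − 66ac + 297a^2c + 120bc^3 − 180b^2c^2 + 120bc^2 − 540abc^2 + 120ac^3 − 180abc^2 + 120ac^2 − 540a^2c^2 + 222b^2c^2 − 333b^3c + 222b^2c − 999ab^2c + 54abc^2 − 81ab^2c + 54abc − 243a^2bc − 24bc + 36b^2 − 24b + 108ab − 24ac + 36ab − 24a + 108a^2 + 24b^2c − 36b^3 + 24b^2 − 108ab^2 − 18abc + 27ab^2 − 18ab + 81a^2b − 42a^2c + 63a^2b − 42a^2 + 189a^3 − 168a^2c^2 + 252a^2bc − 168a^2c + 756a^3c + 6ab^2c − 9ab^3 + 6ab^2 − 27a^2b^2 − 42a^2bc + 63a^2b^2 − 42a^2b + 189a^3b + 48b^3c − 72b^4 + 48b^3 − 216ab^3    [distributive law]
= 54bc^2 + 345b^2c − 90bc + 432abc + 54ac^2 − 90ac + 87a^2c + 120bc^3 + 42b^2c^2 − 666abc^2 + 120ac^3 − 708a^2c^2 − 285b^3c − 1074ab^2c − 33a^2bc + 60b^2 − 24b + 126ab − 24a + 66a^2 + 12b^3 − 75ab^2 + 102a^2b + 189a^3 + 756a^3c − 225ab^3 + 36a^2b^2 + 189a^3b − 72b^4    [combine like terms]

54bc^2 + 345b^2c − 90bc + 432abc + 54ac^2 − 90ac + 87a^2c + 120bc^3 + 42b^2c^2 − 666abc^2 + 120ac^3 − 708a^2c^2 − 285b^3c − 1074ab^2c − 33a^2bc + 60b^2 − 24b + 126ab − 24a + 66a^2 + 12b^3 − 75ab^2 + 102a^2b + 189a^3 + 756a^3c − 225ab^3 + 36a^2b^2 + 189a^3b − 72b^4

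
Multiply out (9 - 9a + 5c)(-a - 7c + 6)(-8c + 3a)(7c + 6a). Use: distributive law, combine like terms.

(9 - 9a + 5c)(-a - 7c + 6)(-8c + 3a)(7c + 6a)
= (-9a - 63c + 54 + 9a^2 + 63ac - 54a - 5ac - 35c^2 + 30c)(-8c + 3a)(7c + 6a)    [distributive law]
= (-63a - 33c + 54 + 9a^2 + 58ac - 35c^2)(-8c + 3a)(7c + 6a)    [combine like terms]
= (504ac - 189a^2 + 264c^2 - 99ac - 432c + 162a - 72a^2c + 27a^3 - 464ac^2 + 174a^2c + 280c^3 - 105ac^2)(7c + 6a)    [distributive law]
= (405ac - 189a^2 + 264c^2 - 432c + 162a + 102a^2c + 27a^3 - 569ac^2 + 280c^3)(7c + 6a)    [combine like terms]
= 2835ac^2 + 2430a^2c - 1323a^2c - 1134a^3 + 1848c^3 + 1584ac^2 - 3024c^2 - 2592ac + 1134ac + 972a^2 + 714a^2c^2 + 612a^3c + 189a^3c + 162a^4 - 3983ac^3 - 3414a^2c^2 + 1960c^4 + 1680ac^3    [distributive law]
= 4419ac^2 + 1107a^2c - 1134a^3 + 1848c^3 - 3024c^2 - 1458ac + 972a^2 - 2700a^2c^2 + 801a^3c + 162a^4 - 2303ac^3 + 1960c^4    [combine like terms]

4419ac^2 + 1107a^2c - 1134a^3 + 1848c^3 - 3024c^2 - 1458ac + 972a^2 - 2700a^2c^2 + 801a^3c + 162a^4 - 2303ac^3 + 1960c^4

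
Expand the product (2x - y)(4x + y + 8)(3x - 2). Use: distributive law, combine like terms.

24x³ + 32x² - 6x²y - 20xy - 32x - 3xy² + 2y² + 16y

(2x - y)(4x + y + 8)(3x - 2)
= (8x² + 2xy + 16x - 4xy - y² - 8y)(3x - 2)    [distributive law]
= (8x² - 2xy + 16x - y² - 8y)(3x - 2)    [combine like terms]
= 24x³ - 16x² - 6x²y + 4xy + 48x² - 32x - 3xy² + 2y² - 24xy + 16y    [distributive law]
= 24x³ + 32x² - 6x²y - 20xy - 32x - 3xy² + 2y² + 16y    [combine like terms]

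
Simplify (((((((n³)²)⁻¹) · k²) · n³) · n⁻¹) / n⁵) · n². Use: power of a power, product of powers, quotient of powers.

(((((((n³)²)⁻¹) · k²) · n³) · n⁻¹) / n⁵) · n²
= ((((((n³)⁻²) · k²) · n³) · n⁻¹) / n⁵) · n²    [power of a power]
= ((((n⁻⁶ · k²) · n³) · n⁻¹) / n⁵) · n²    [power of a power]
= k²n⁻⁷    [quotient of powers; product of powers]

k²n⁻⁷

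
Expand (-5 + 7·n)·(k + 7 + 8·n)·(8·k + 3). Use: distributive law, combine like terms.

(-5 + 7·n)·(k + 7 + 8·n)·(8·k + 3)
= (-5·k - 35 - 40·n + 7·k·n + 49·n + 56·n^2)·(8·k + 3)    [distributive law]
= (-5·k - 35 + 9·n + 7·k·n + 56·n^2)·(8·k + 3)    [combine like terms]
= -40·k^2 - 15·k - 280·k - 105 + 72·k·n + 27·n + 56·k^2·n + 21·k·n + 448·k·n^2 + 168·n^2    [distributive law]
= -40·k^2 - 295·k - 105 + 93·k·n + 27·n + 56·k^2·n + 448·k·n^2 + 168·n^2    [combine like terms]

-40·k^2 - 295·k - 105 + 93·k·n + 27·n + 56·k^2·n + 448·k·n^2 + 168·n^2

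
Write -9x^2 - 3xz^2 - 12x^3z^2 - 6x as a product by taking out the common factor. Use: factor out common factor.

-9x^2 - 3xz^2 - 12x^3z^2 - 6x
= 3(-3x^2 - xz^2 - 4x^3z^2 - 2x)    [factor out 3]
= 3x(-3x - z^2 - 4x^2z^2 - 2)    [factor out x]

3x(-3x - z^2 - 4x^2z^2 - 2)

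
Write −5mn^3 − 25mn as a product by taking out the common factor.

−5mn^3 − 25mn
= 5(−mn^3 − 5mn)    [factor out 5]
= 5mn(−n^2 − 5)    [factor out mn]

5mn(−n^2 − 5)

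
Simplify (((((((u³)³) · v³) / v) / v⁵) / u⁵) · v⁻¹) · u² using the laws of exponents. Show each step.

(((((((u³)³) · v³) / v) / v⁵) / u⁵) · v⁻¹) · u²
= (((((u⁹ · v³) / v) / v⁵) / u⁵) · v⁻¹) · u²    [power of a power]
= u⁶v⁻⁴    [quotient of powers; product of powers]

u⁶v⁻⁴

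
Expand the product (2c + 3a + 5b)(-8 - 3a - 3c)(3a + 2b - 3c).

(2c + 3a + 5b)(-8 - 3a - 3c)(3a + 2b - 3c)
= (-16c - 6ac - 6c² - 24a - 9a² - 9ac - 40b - 15ab - 15bc)(3a + 2b - 3c)    [distributive law]
= (-16c - 15ac - 6c² - 24a - 9a² - 40b - 15ab - 15bc)(3a + 2b - 3c)    [combine like terms]
= -48ac - 32bc + 48c² - 45a²c - 30abc + 45ac² - 18ac² - 12bc² + 18c³ - 72a² - 48ab + 72ac - 27a³ - 18a²b + 27a²c - 120ab - 80b² + 120bc - 45a²b - 30ab² + 45abc - 45abc - 30b²c + 45bc²    [distributive law]
= 24ac + 88bc + 48c² - 18a²c - 30abc + 27ac² + 33bc² + 18c³ - 72a² - 168ab - 27a³ - 63a²b - 80b² - 30ab² - 30b²c    [combine like terms]

24ac + 88bc + 48c² - 18a²c - 30abc + 27ac² + 33bc² + 18c³ - 72a² - 168ab - 27a³ - 63a²b - 80b² - 30ab² - 30b²c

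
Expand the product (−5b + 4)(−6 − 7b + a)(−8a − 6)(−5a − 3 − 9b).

98a^2b − 1494ab + 1764ab^2 − 1260b + 738b^2 + 1040a^2b^2 + 2520ab^3 + 1890b^3 − 200a^3b − 744a^2 − 1224a − 432 + 160a^3

(−5b + 4)(−6 − 7b + a)(−8a − 6)(−5a − 3 − 9b)
= (30b + 35b^2 − 5ab − 24 − 28b + 4a)(−8a − 6)(−5a − 3 − 9b)    [distributive law]
= (2b + 35b^2 − 5ab − 24 + 4a)(−8a − 6)(−5a − 3 − 9b)    [combine like terms]
= (−16ab − 12b − 280ab^2 − 210b^2 + 40a^2b + 30ab + 192a + 144 − 32a^2 − 24a)(−5a − 3 − 9b)    [distributive law]
= (14ab − 12b − 280ab^2 − 210b^2 + 40a^2b + 168a + 144 − 32a^2)(−5a − 3 − 9b)    [combine like terms]
= −70a^2b − 42ab − 126ab^2 + 60ab + 36b + 108b^2 + 1400a^2b^2 + 840ab^2 + 2520ab^3 + 1050ab^2 + 630b^2 + 1890b^3 − 200a^3b − 120a^2b − 360a^2b^2 − 840a^2 − 504a − 1512ab − 720a − 432 − 1296b + 160a^3 + 96a^2 + 288a^2b    [distributive law]
= 98a^2b − 1494ab + 1764ab^2 − 1260b + 738b^2 + 1040a^2b^2 + 2520ab^3 + 1890b^3 − 200a^3b − 744a^2 − 1224a − 432 + 160a^3    [combine like terms]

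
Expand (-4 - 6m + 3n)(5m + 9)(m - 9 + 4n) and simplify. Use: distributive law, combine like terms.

196m² + 630m - 404mn + 324 - 387n - 30m³ - 105m²n + 60mn² + 108n²

(-4 - 6m + 3n)(5m + 9)(m - 9 + 4n)
= (-20m - 36 - 30m² - 54m + 15mn + 27n)(m - 9 + 4n)    [distributive law]
= (-74m - 36 - 30m² + 15mn + 27n)(m - 9 + 4n)    [combine like terms]
= -74m² + 666m - 296mn - 36m + 324 - 144n - 30m³ + 270m² - 120m²n + 15m²n - 135mn + 60mn² + 27mn - 243n + 108n²    [distributive law]
= 196m² + 630m - 404mn + 324 - 387n - 30m³ - 105m²n + 60mn² + 108n²    [combine like terms]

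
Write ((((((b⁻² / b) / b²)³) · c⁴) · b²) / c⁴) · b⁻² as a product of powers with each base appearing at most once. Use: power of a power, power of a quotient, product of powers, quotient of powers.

b⁻¹⁵

((((((b⁻² / b) / b²)³) · c⁴) · b²) / c⁴) · b⁻²
= ((((((b⁻² / b)³) / ((b²)³)) · c⁴) · b²) / c⁴) · b⁻²    [power of a quotient]
= (((((((b⁻²)³) / (b³)) / ((b²)³)) · c⁴) · b²) / c⁴) · b⁻²    [power of a quotient]
= (((((b⁻⁶ / (b³)) / ((b²)³)) · c⁴) · b²) / c⁴) · b⁻²    [power of a power]
= ((((b⁻⁹ / ((b²)³)) · c⁴) · b²) / c⁴) · b⁻²    [quotient of powers]
= ((((b⁻⁹ / b⁶) · c⁴) · b²) / c⁴) · b⁻²    [power of a power]
= (((b⁻¹⁵ · c⁴) · b²) / c⁴) · b⁻²    [quotient of powers]
= b⁻¹⁵    [quotient of powers; product of powers]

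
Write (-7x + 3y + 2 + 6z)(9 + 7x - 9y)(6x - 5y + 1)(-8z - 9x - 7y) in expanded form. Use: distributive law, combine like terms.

-550x^2z + 3087x^3 - 1046x^2y - 2710xyz - 2033xy^2 - 958xz - 531x^2 + 316xy + 84x^3z + 2646x^4 - 4683x^3y - 2950x^2yz - 5x^2y^2 + 5964xy^2z + 2859xy^3 + 2844y^2z + 504y^3 + 270yz + 567y^2 - 2970y^3z - 945y^4 - 144z - 162x - 126y - 2928xz^2 + 2592yz^2 - 432z^2 - 2016x^2z^2 + 4272xyz^2 - 2160y^2z^2

(-7x + 3y + 2 + 6z)(9 + 7x - 9y)(6x - 5y + 1)(-8z - 9x - 7y)
= (-63x - 49x^2 + 63xy + 27y + 21xy - 27y^2 + 18 + 14x - 18y + 54z + 42xz - 54yz)(6x - 5y + 1)(-8z - 9x - 7y)    [distributive law]
= (-49x - 49x^2 + 84xy + 9y - 27y^2 + 18 + 54z + 42xz - 54yz)(6x - 5y + 1)(-8z - 9x - 7y)    [combine like terms]
= (-294x^2 + 245xy - 49x - 294x^3 + 245x^2y - 49x^2 + 504x^2y - 420xy^2 + 84xy + 54xy - 45y^2 + 9y - 162xy^2 + 135y^3 - 27y^2 + 108x - 90y + 18 + 324xz - 270yz + 54z + 252x^2z - 210xyz + 42xz - 324xyz + 270y^2z - 54yz)(-8z - 9x - 7y)    [distributive law]
= (-343x^2 + 383xy + 59x - 294x^3 + 749x^2y - 582xy^2 - 72y^2 - 81y + 135y^3 + 18 + 366xz - 324yz + 54z + 252x^2z - 534xyz + 270y^2z)(-8z - 9x - 7y)    [combine like terms]
= 2744x^2z + 3087x^3 + 2401x^2y - 3064xyz - 3447x^2y - 2681xy^2 - 472xz - 531x^2 - 413xy + 2352x^3z + 2646x^4 + 2058x^3y - 5992x^2yz - 6741x^3y - 5243x^2y^2 + 4656xy^2z + 5238x^2y^2 + 4074xy^3 + 576y^2z + 648xy^2 + 504y^3 + 648yz + 729xy + 567y^2 - 1080y^3z - 1215xy^3 - 945y^4 - 144z - 162x - 126y - 2928xz^2 - 3294x^2z - 2562xyz + 2592yz^2 + 2916xyz + 2268y^2z - 432z^2 - 486xz - 378yz - 2016x^2z^2 - 2268x^3z - 1764x^2yz + 4272xyz^2 + 4806x^2yz + 3738xy^2z - 2160y^2z^2 - 2430xy^2z - 1890y^3z    [distributive law]
= -550x^2z + 3087x^3 - 1046x^2y - 2710xyz - 2033xy^2 - 958xz - 531x^2 + 316xy + 84x^3z + 2646x^4 - 4683x^3y - 2950x^2yz - 5x^2y^2 + 5964xy^2z + 2859xy^3 + 2844y^2z + 504y^3 + 270yz + 567y^2 - 2970y^3z - 945y^4 - 144z - 162x - 126y - 2928xz^2 + 2592yz^2 - 432z^2 - 2016x^2z^2 + 4272xyz^2 - 2160y^2z^2    [combine like terms]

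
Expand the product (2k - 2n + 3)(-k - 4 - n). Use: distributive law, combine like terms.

(2k - 2n + 3)(-k - 4 - n)
= -2k² - 8k - 2kn + 2kn + 8n + 2n² - 3k - 12 - 3n    [distributive law]
= -2k² - 11k + 5n + 2n² - 12    [combine like terms]

-2k² - 11k + 5n + 2n² - 12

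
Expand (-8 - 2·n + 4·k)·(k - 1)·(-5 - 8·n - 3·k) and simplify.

36·k + 100·k·n + 16·k^2 - 40 - 74·n + 16·k·n^2 - 26·k^2·n - 16·n^2 - 12·k^3

(-8 - 2·n + 4·k)·(k - 1)·(-5 - 8·n - 3·k)
= (-8·k + 8 - 2·k·n + 2·n + 4·k^2 - 4·k)·(-5 - 8·n - 3·k)    [distributive law]
= (-12·k + 8 - 2·k·n + 2·n + 4·k^2)·(-5 - 8·n - 3·k)    [combine like terms]
= 60·k + 96·k·n + 36·k^2 - 40 - 64·n - 24·k + 10·k·n + 16·k·n^2 + 6·k^2·n - 10·n - 16·n^2 - 6·k·n - 20·k^2 - 32·k^2·n - 12·k^3    [distributive law]
= 36·k + 100·k·n + 16·k^2 - 40 - 74·n + 16·k·n^2 - 26·k^2·n - 16·n^2 - 12·k^3    [combine like terms]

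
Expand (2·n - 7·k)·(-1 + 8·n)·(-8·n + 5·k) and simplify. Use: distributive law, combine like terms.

16·n^2 - 66·k·n - 128·n^3 + 528·k·n^2 + 35·k^2 - 280·k^2·n

(2·n - 7·k)·(-1 + 8·n)·(-8·n + 5·k)
= (-2·n + 16·n^2 + 7·k - 56·k·n)·(-8·n + 5·k)    [distributive law]
= 16·n^2 - 10·k·n - 128·n^3 + 80·k·n^2 - 56·k·n + 35·k^2 + 448·k·n^2 - 280·k^2·n    [distributive law]
= 16·n^2 - 66·k·n - 128·n^3 + 528·k·n^2 + 35·k^2 - 280·k^2·n    [combine like terms]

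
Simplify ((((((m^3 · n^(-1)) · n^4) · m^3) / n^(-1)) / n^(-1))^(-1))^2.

((((((m^3 · n^(-1)) · n^4) · m^3) / n^(-1)) / n^(-1))^(-1))^2
= (((((m^3 · n^(-1)) · n^4) · m^3) / n^(-1)) / n^(-1))^(-2)    [power of a power]
= (((((m^3 · n^(-1)) · n^4) · m^3) / n^(-1))^(-2)) / ((n^(-1))^(-2))    [power of a quotient]
= (((((m^3 · n^(-1)) · n^4) · m^3)^(-2)) / ((n^(-1))^(-2))) / ((n^(-1))^(-2))    [power of a quotient]
= (((((m^3 · n^(-1)) · n^4)^(-2)) · ((m^3)^(-2))) / ((n^(-1))^(-2))) / ((n^(-1))^(-2))    [power of a product]
= (((((m^3 · n^(-1))^(-2)) · ((n^4)^(-2))) · ((m^3)^(-2))) / ((n^(-1))^(-2))) / ((n^(-1))^(-2))    [power of a product]
= ((((((m^3)^(-2)) · ((n^(-1))^(-2))) · ((n^4)^(-2))) · ((m^3)^(-2))) / ((n^(-1))^(-2))) / ((n^(-1))^(-2))    [power of a product]
= ((((m^(-6) · ((n^(-1))^(-2))) · ((n^4)^(-2))) · ((m^3)^(-2))) / ((n^(-1))^(-2))) / ((n^(-1))^(-2))    [power of a power]
= ((((m^(-6) · n^2) · ((n^4)^(-2))) · ((m^3)^(-2))) / ((n^(-1))^(-2))) / ((n^(-1))^(-2))    [power of a power]
= ((((m^(-6) · n^2) · n^(-8)) · ((m^3)^(-2))) / ((n^(-1))^(-2))) / ((n^(-1))^(-2))    [power of a power]
= ((((m^(-6) · n^2) · n^(-8)) · m^(-6)) / ((n^(-1))^(-2))) / ((n^(-1))^(-2))    [power of a power]
= ((((m^(-6) · n^2) · n^(-8)) · m^(-6)) / n^2) / ((n^(-1))^(-2))    [power of a power]
= ((((m^(-6) · n^2) · n^(-8)) · m^(-6)) / n^2) / n^2    [power of a power]
= m^(-12)n^(-10)    [quotient of powers; product of powers]

m^(-12)n^(-10)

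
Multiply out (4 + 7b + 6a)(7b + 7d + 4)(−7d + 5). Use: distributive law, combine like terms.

−147bd + 280b − 196d^2 + 28d + 80 − 343b^2d + 245b^2 − 343bd^2 − 294abd + 210ab − 294ad^2 + 42ad + 120a

(4 + 7b + 6a)(7b + 7d + 4)(−7d + 5)
= (28b + 28d + 16 + 49b^2 + 49bd + 28b + 42ab + 42ad + 24a)(−7d + 5)    [distributive law]
= (56b + 28d + 16 + 49b^2 + 49bd + 42ab + 42ad + 24a)(−7d + 5)    [combine like terms]
= −392bd + 280b − 196d^2 + 140d − 112d + 80 − 343b^2d + 245b^2 − 343bd^2 + 245bd − 294abd + 210ab − 294ad^2 + 210ad − 168ad + 120a    [distributive law]
= −147bd + 280b − 196d^2 + 28d + 80 − 343b^2d + 245b^2 − 343bd^2 − 294abd + 210ab − 294ad^2 + 42ad + 120a    [combine like terms]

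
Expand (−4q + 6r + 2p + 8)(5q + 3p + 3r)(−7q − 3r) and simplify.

(−4q + 6r + 2p + 8)(5q + 3p + 3r)(−7q − 3r)
= (−20q^2 − 12pq − 12qr + 30qr + 18pr + 18r^2 + 10pq + 6p^2 + 6pr + 40q + 24p + 24r)(−7q − 3r)    [distributive law]
= (−20q^2 − 2pq + 18qr + 24pr + 18r^2 + 6p^2 + 40q + 24p + 24r)(−7q − 3r)    [combine like terms]
= 140q^3 + 60q^2r + 14pq^2 + 6pqr − 126q^2r − 54qr^2 − 168pqr − 72pr^2 − 126qr^2 − 54r^3 − 42p^2q − 18p^2r − 280q^2 − 120qr − 168pq − 72pr − 168qr − 72r^2    [distributive law]
= 140q^3 − 66q^2r + 14pq^2 − 162pqr − 180qr^2 − 72pr^2 − 54r^3 − 42p^2q − 18p^2r − 280q^2 − 288qr − 168pq − 72pr − 72r^2    [combine like terms]

140q^3 − 66q^2r + 14pq^2 − 162pqr − 180qr^2 − 72pr^2 − 54r^3 − 42p^2q − 18p^2r − 280q^2 − 288qr − 168pq − 72pr − 72r^2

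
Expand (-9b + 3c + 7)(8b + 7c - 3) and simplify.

(-9b + 3c + 7)(8b + 7c - 3)
= -72b^2 - 63bc + 27b + 24bc + 21c^2 - 9c + 56b + 49c - 21    [distributive law]
= -72b^2 - 39bc + 83b + 21c^2 + 40c - 21    [combine like terms]

-72b^2 - 39bc + 83b + 21c^2 + 40c - 21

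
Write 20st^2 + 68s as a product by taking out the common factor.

4s(5t^2 + 17)

20st^2 + 68s
= 4(5st^2 + 17s)    [factor out 4]
= 4s(5t^2 + 17)    [factor out s]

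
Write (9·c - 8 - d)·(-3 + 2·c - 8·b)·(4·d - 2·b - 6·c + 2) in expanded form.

(9·c - 8 - d)·(-3 + 2·c - 8·b)·(4·d - 2·b - 6·c + 2)
= (-27·c + 18·c^2 - 72·b·c + 24 - 16·c + 64·b + 3·d - 2·c·d + 8·b·d)·(4·d - 2·b - 6·c + 2)    [distributive law]
= (-43·c + 18·c^2 - 72·b·c + 24 + 64·b + 3·d - 2·c·d + 8·b·d)·(4·d - 2·b - 6·c + 2)    [combine like terms]
= -172·c·d + 86·b·c + 258·c^2 - 86·c + 72·c^2·d - 36·b·c^2 - 108·c^3 + 36·c^2 - 288·b·c·d + 144·b^2·c + 432·b·c^2 - 144·b·c + 96·d - 48·b - 144·c + 48 + 256·b·d - 128·b^2 - 384·b·c + 128·b + 12·d^2 - 6·b·d - 18·c·d + 6·d - 8·c·d^2 + 4·b·c·d + 12·c^2·d - 4·c·d + 32·b·d^2 - 16·b^2·d - 48·b·c·d + 16·b·d    [distributive law]
= -194·c·d - 442·b·c + 294·c^2 - 230·c + 84·c^2·d + 396·b·c^2 - 108·c^3 - 332·b·c·d + 144·b^2·c + 102·d + 80·b + 48 + 266·b·d - 128·b^2 + 12·d^2 - 8·c·d^2 + 32·b·d^2 - 16·b^2·d    [combine like terms]

-194·c·d - 442·b·c + 294·c^2 - 230·c + 84·c^2·d + 396·b·c^2 - 108·c^3 - 332·b·c·d + 144·b^2·c + 102·d + 80·b + 48 + 266·b·d - 128·b^2 + 12·d^2 - 8·c·d^2 + 32·b·d^2 - 16·b^2·d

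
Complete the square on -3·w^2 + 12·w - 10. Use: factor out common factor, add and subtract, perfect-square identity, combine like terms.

-3·w^2 + 12·w - 10
= -3(w^2 - 4·w) - 10    [factor out -3 from the w-terms]
= -3(w^2 - 4·w + 4 - 4) - 10    [add and subtract 4 inside the bracket]
= -3(w - 2)^2 + 12 - 10    [perfect-square identity]
= -3(w - 2)^2 + 2    [combine constants]

-3(w - 2)^2 + 2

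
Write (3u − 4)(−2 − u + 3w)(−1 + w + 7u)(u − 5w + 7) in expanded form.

−19u² − 935uw + 398u + 380u²w + 526uw² − 158u³ + 165u³w − 291u²w² − 21u⁴ − 45uw³ + 180w − 56 − 184w² + 60w³

(3u − 4)(−2 − u + 3w)(−1 + w + 7u)(u − 5w + 7)
= (−6u − 3u² + 9uw + 8 + 4u − 12w)(−1 + w + 7u)(u − 5w + 7)    [distributive law]
= (−2u − 3u² + 9uw + 8 − 12w)(−1 + w + 7u)(u − 5w + 7)    [combine like terms]
= (2u − 2uw − 14u² + 3u² − 3u²w − 21u³ − 9uw + 9uw² + 63u²w − 8 + 8w + 56u + 12w − 12w² − 84uw)(u − 5w + 7)    [distributive law]
= (58u − 95uw − 11u² + 60u²w − 21u³ + 9uw² − 8 + 20w − 12w²)(u − 5w + 7)    [combine like terms]
= 58u² − 290uw + 406u − 95u²w + 475uw² − 665uw − 11u³ + 55u²w − 77u² + 60u³w − 300u²w² + 420u²w − 21u⁴ + 105u³w − 147u³ + 9u²w² − 45uw³ + 63uw² − 8u + 40w − 56 + 20uw − 100w² + 140w − 12uw² + 60w³ − 84w²    [distributive law]
= −19u² − 935uw + 398u + 380u²w + 526uw² − 158u³ + 165u³w − 291u²w² − 21u⁴ − 45uw³ + 180w − 56 − 184w² + 60w³    [combine like terms]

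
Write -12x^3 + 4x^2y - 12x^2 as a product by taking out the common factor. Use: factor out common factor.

-12x^3 + 4x^2y - 12x^2
= 4(-3x^3 + x^2y - 3x^2)    [factor out 4]
= 4x^2(-3x + y - 3)    [factor out x^2]

4x^2(-3x + y - 3)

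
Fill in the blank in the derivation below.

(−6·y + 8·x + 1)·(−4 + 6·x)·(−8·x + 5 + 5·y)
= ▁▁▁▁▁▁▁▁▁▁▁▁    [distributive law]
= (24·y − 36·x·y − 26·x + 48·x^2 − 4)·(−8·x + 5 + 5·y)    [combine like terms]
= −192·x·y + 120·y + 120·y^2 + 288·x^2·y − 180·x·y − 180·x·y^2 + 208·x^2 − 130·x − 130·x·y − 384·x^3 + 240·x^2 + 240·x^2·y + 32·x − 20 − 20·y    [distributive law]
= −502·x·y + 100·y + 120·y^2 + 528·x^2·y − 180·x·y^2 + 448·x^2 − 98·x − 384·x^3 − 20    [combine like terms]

By distributive law:

(24·y − 36·x·y − 32·x + 48·x^2 − 4 + 6·x)·(−8·x + 5 + 5·y)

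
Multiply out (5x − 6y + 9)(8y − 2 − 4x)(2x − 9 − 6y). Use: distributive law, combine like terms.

248x^2y − 132xy − 480xy^2 + 88x^2 + 378x − 40x^3 − 72y^2 + 288y^3 − 648y + 162

(5x − 6y + 9)(8y − 2 − 4x)(2x − 9 − 6y)
= (40xy − 10x − 20x^2 − 48y^2 + 12y + 24xy + 72y − 18 − 36x)(2x − 9 − 6y)    [distributive law]
= (64xy − 46x − 20x^2 − 48y^2 + 84y − 18)(2x − 9 − 6y)    [combine like terms]
= 128x^2y − 576xy − 384xy^2 − 92x^2 + 414x + 276xy − 40x^3 + 180x^2 + 120x^2y − 96xy^2 + 432y^2 + 288y^3 + 168xy − 756y − 504y^2 − 36x + 162 + 108y    [distributive law]
= 248x^2y − 132xy − 480xy^2 + 88x^2 + 378x − 40x^3 − 72y^2 + 288y^3 − 648y + 162    [combine like terms]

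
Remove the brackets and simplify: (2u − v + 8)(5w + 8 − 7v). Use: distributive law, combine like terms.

10uw + 16u − 14uv − 5vw − 64v + 7v² + 40w + 64

(2u − v + 8)(5w + 8 − 7v)
= 10uw + 16u − 14uv − 5vw − 8v + 7v² + 40w + 64 − 56v    [distributive law]
= 10uw + 16u − 14uv − 5vw − 64v + 7v² + 40w + 64    [combine like terms]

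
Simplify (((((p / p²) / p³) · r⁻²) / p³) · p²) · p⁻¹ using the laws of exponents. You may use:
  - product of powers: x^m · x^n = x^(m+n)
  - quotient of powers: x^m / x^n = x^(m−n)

p⁻⁶r⁻²

(((((p / p²) / p³) · r⁻²) / p³) · p²) · p⁻¹
= ((((p⁻¹ / p³) · r⁻²) / p³) · p²) · p⁻¹    [quotient of powers]
= (((p⁻⁴ · r⁻²) / p³) · p²) · p⁻¹    [quotient of powers]
= p⁻⁶r⁻²    [quotient of powers; product of powers]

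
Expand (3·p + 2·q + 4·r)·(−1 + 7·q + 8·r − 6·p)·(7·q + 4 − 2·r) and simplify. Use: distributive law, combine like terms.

(3·p + 2·q + 4·r)·(−1 + 7·q + 8·r − 6·p)·(7·q + 4 − 2·r)
= (−3·p + 21·p·q + 24·p·r − 18·p^2 − 2·q + 14·q^2 + 16·q·r − 12·p·q − 4·r + 28·q·r + 32·r^2 − 24·p·r)·(7·q + 4 − 2·r)    [distributive law]
= (−3·p + 9·p·q − 18·p^2 − 2·q + 14·q^2 + 44·q·r − 4·r + 32·r^2)·(7·q + 4 − 2·r)    [combine like terms]
= −21·p·q − 12·p + 6·p·r + 63·p·q^2 + 36·p·q − 18·p·q·r − 126·p^2·q − 72·p^2 + 36·p^2·r − 14·q^2 − 8·q + 4·q·r + 98·q^3 + 56·q^2 − 28·q^2·r + 308·q^2·r + 176·q·r − 88·q·r^2 − 28·q·r − 16·r + 8·r^2 + 224·q·r^2 + 128·r^2 − 64·r^3    [distributive law]
= 15·p·q − 12·p + 6·p·r + 63·p·q^2 − 18·p·q·r − 126·p^2·q − 72·p^2 + 36·p^2·r + 42·q^2 − 8·q + 152·q·r + 98·q^3 + 280·q^2·r + 136·q·r^2 − 16·r + 136·r^2 − 64·r^3    [combine like terms]

15·p·q − 12·p + 6·p·r + 63·p·q^2 − 18·p·q·r − 126·p^2·q − 72·p^2 + 36·p^2·r + 42·q^2 − 8·q + 152·q·r + 98·q^3 + 280·q^2·r + 136·q·r^2 − 16·r + 136·r^2 − 64·r^3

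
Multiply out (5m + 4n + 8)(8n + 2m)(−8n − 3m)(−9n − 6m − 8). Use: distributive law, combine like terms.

5856mn^3 + 4896m^2n^2 + 9792mn^2 + 1614m^3n + 4144m^2n + 180m^4 + 528m^3 + 2304n^4 + 6656n^3 + 4096n^2 + 2560mn + 384m^2

(5m + 4n + 8)(8n + 2m)(−8n − 3m)(−9n − 6m − 8)
= (40mn + 10m^2 + 32n^2 + 8mn + 64n + 16m)(−8n − 3m)(−9n − 6m − 8)    [distributive law]
= (48mn + 10m^2 + 32n^2 + 64n + 16m)(−8n − 3m)(−9n − 6m − 8)    [combine like terms]
= (−384mn^2 − 144m^2n − 80m^2n − 30m^3 − 256n^3 − 96mn^2 − 512n^2 − 192mn − 128mn − 48m^2)(−9n − 6m − 8)    [distributive law]
= (−480mn^2 − 224m^2n − 30m^3 − 256n^3 − 512n^2 − 320mn − 48m^2)(−9n − 6m − 8)    [combine like terms]
= 4320mn^3 + 2880m^2n^2 + 3840mn^2 + 2016m^2n^2 + 1344m^3n + 1792m^2n + 270m^3n + 180m^4 + 240m^3 + 2304n^4 + 1536mn^3 + 2048n^3 + 4608n^3 + 3072mn^2 + 4096n^2 + 2880mn^2 + 1920m^2n + 2560mn + 432m^2n + 288m^3 + 384m^2    [distributive law]
= 5856mn^3 + 4896m^2n^2 + 9792mn^2 + 1614m^3n + 4144m^2n + 180m^4 + 528m^3 + 2304n^4 + 6656n^3 + 4096n^2 + 2560mn + 384m^2    [combine like terms]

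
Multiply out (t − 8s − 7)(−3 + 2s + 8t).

−59t − 62st + 8t² + 10s − 16s² + 21

(t − 8s − 7)(−3 + 2s + 8t)
= −3t + 2st + 8t² + 24s − 16s² − 64st + 21 − 14s − 56t    [distributive law]
= −59t − 62st + 8t² + 10s − 16s² + 21    [combine like terms]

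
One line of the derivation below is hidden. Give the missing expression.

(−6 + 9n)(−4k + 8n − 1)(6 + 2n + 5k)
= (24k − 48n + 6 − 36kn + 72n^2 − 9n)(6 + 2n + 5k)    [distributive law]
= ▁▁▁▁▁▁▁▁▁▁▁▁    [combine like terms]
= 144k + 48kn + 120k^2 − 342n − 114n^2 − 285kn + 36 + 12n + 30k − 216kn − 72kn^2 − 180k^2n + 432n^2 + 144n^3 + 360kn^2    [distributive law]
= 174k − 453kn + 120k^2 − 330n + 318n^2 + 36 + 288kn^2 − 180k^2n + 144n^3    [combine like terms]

After combine like terms, the bracketed line is:

(24k − 57n + 6 − 36kn + 72n^2)(6 + 2n + 5k)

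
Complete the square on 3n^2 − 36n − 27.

3n^2 − 36n − 27
= 3(n^2 − 12n) − 27    [factor out 3 from the n-terms]
= 3(n^2 − 12n + 36 − 36) − 27    [add and subtract 36 inside the bracket]
= 3(n − 6)^2 − 108 − 27    [perfect-square identity]
= 3(n − 6)^2 − 135    [combine constants]

3(n − 6)^2 − 135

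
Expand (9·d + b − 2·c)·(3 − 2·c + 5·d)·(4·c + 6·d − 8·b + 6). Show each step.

(9·d + b − 2·c)·(3 − 2·c + 5·d)·(4·c + 6·d − 8·b + 6)
= (27·d − 18·c·d + 45·d² + 3·b − 2·b·c + 5·b·d − 6·c + 4·c² − 10·c·d)·(4·c + 6·d − 8·b + 6)    [distributive law]
= (27·d − 28·c·d + 45·d² + 3·b − 2·b·c + 5·b·d − 6·c + 4·c²)·(4·c + 6·d − 8·b + 6)    [combine like terms]
= 108·c·d + 162·d² − 216·b·d + 162·d − 112·c²·d − 168·c·d² + 224·b·c·d − 168·c·d + 180·c·d² + 270·d³ − 360·b·d² + 270·d² + 12·b·c + 18·b·d − 24·b² + 18·b − 8·b·c² − 12·b·c·d + 16·b²·c − 12·b·c + 20·b·c·d + 30·b·d² − 40·b²·d + 30·b·d − 24·c² − 36·c·d + 48·b·c − 36·c + 16·c³ + 24·c²·d − 32·b·c² + 24·c²    [distributive law]
= −96·c·d + 432·d² − 168·b·d + 162·d − 88·c²·d + 12·c·d² + 232·b·c·d + 270·d³ − 330·b·d² + 48·b·c − 24·b² + 18·b − 40·b·c² + 16·b²·c − 40·b²·d − 36·c + 16·c³    [combine like terms]

−96·c·d + 432·d² − 168·b·d + 162·d − 88·c²·d + 12·c·d² + 232·b·c·d + 270·d³ − 330·b·d² + 48·b·c − 24·b² + 18·b − 40·b·c² + 16·b²·c − 40·b²·d − 36·c + 16·c³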